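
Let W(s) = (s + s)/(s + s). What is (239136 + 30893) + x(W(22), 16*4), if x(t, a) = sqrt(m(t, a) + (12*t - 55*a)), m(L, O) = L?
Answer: 270029 + I*sqrt(3507) ≈ 2.7003e+5 + 59.22*I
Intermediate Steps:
W(s) = 1 (W(s) = (2*s)/((2*s)) = (2*s)*(1/(2*s)) = 1)
x(t, a) = sqrt(-55*a + 13*t) (x(t, a) = sqrt(t + (12*t - 55*a)) = sqrt(t + (-55*a + 12*t)) = sqrt(-55*a + 13*t))
(239136 + 30893) + x(W(22), 16*4) = (239136 + 30893) + sqrt(-880*4 + 13*1) = 270029 + sqrt(-55*64 + 13) = 270029 + sqrt(-3520 + 13) = 270029 + sqrt(-3507) = 270029 + I*sqrt(3507)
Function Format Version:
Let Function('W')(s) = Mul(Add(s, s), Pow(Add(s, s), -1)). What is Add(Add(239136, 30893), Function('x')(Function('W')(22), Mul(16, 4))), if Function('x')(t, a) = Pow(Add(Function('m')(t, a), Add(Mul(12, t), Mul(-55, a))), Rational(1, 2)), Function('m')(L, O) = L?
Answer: Add(270029, Mul(I, Pow(3507, Rational(1, 2)))) ≈ Add(2.7003e+5, Mul(59.220, I))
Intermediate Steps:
Function('W')(s) = 1 (Function('W')(s) = Mul(Mul(2, s), Pow(Mul(2, s), -1)) = Mul(Mul(2, s), Mul(Rational(1, 2), Pow(s, -1))) = 1)
Function('x')(t, a) = Pow(Add(Mul(-55, a), Mul(13, t)), Rational(1, 2)) (Function('x')(t, a) = Pow(Add(t, Add(Mul(12, t), Mul(-55, a))), Rational(1, 2)) = Pow(Add(t, Add(Mul(-55, a), Mul(12, t))), Rational(1, 2)) = Pow(Add(Mul(-55, a), Mul(13, t)), Rational(1, 2)))
Add(Add(239136, 30893), Function('x')(Function('W')(22), Mul(16, 4))) = Add(Add(239136, 30893), Pow(Add(Mul(-55, Mul(16, 4)), Mul(13, 1)), Rational(1, 2))) = Add(270029, Pow(Add(Mul(-55, 64), 13), Rational(1, 2))) = Add(270029, Pow(Add(-3520, 13), Rational(1, 2))) = Add(270029, Pow(-3507, Rational(1, 2))) = Add(270029, Mul(I, Pow(3507, Rational(1, 2))))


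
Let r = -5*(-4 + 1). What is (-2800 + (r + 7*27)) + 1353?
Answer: -1243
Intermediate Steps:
r = 15 (r = -5*(-3) = 15)
(-2800 + (r + 7*27)) + 1353 = (-2800 + (15 + 7*27)) + 1353 = (-2800 + (15 + 189)) + 1353 = (-2800 + 204) + 1353 = -2596 + 1353 = -1243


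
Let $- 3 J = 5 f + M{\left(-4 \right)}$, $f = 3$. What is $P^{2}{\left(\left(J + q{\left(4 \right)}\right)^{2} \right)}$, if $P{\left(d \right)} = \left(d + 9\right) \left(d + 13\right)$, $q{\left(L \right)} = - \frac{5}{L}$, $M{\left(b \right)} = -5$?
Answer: $\frac{447742933843969}{429981696} \approx 1.0413 \cdot 10^{6}$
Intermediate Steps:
$J = - \frac{10}{3}$ ($J = - \frac{5 \cdot 3 - 5}{3} = - \frac{15 - 5}{3} = \left(- \frac{1}{3}\right) 10 = - \frac{10}{3} \approx -3.3333$)
$P{\left(d \right)} = \left(9 + d\right) \left(13 + d\right)$
$P^{2}{\left(\left(J + q{\left(4 \right)}\right)^{2} \right)} = \left(117 + \left(\left(- \frac{10}{3} - \frac{5}{4}\right)^{2}\right)^{2} + 22 \left(- \frac{10}{3} - \frac{5}{4}\right)^{2}\right)^{2} = \left(117 + \left(\left(- \frac{55}{12}\right)^{2}\right)^{2} + 22 \left(- \frac{55}{12}\right)^{2}\right)^{2} = \left(117 + \left(\frac{3025}{144}\right)^{2} + 22 \cdot \frac{3025}{144}\right)^{2} = \left(117 + \frac{9150625}{20736} + \frac{33275}{72}\right)^{2} = \left(\frac{21159937}{20736}\right)^{2} = \frac{447742933843969}{429981696}$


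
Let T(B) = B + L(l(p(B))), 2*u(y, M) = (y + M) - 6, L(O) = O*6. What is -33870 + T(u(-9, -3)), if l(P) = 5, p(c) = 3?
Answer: -33849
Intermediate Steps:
L(O) = 6*O
u(y, M) = -3 + M/2 + y/2 (u(y, M) = ((y + M) - 6)/2 = ((M + y) - 6)/2 = (-6 + M + y)/2 = -3 + M/2 + y/2)
T(B) = 30 + B (T(B) = B + 6*5 = B + 30 = 30 + B)
-33870 + T(u(-9, -3)) = -33870 + (30 + (-3 + (½)*(-3) + (½)*(-9))) = -33870 + (30 + (-3 - 3/2 - 9/2)) = -33870 + (30 - 9) = -33870 + 21 = -33849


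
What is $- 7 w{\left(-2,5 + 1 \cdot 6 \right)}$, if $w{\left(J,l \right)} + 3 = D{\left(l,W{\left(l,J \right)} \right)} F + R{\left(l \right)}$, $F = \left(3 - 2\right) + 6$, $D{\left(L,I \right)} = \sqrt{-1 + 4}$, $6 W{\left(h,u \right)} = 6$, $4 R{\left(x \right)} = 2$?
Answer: $\frac{35}{2} - 49 \sqrt{3} \approx -67.37$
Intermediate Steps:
$R{\left(x \right)} = \frac{1}{2}$ ($R{\left(x \right)} = \frac{1}{4} \cdot 2 = \frac{1}{2}$)
$W{\left(h,u \right)} = 1$ ($W{\left(h,u \right)} = \frac{1}{6} \cdot 6 = 1$)
$D{\left(L,I \right)} = \sqrt{3}$
$F = 7$ ($F = 1 + 6 = 7$)
$w{\left(J,l \right)} = - \frac{5}{2} + 7 \sqrt{3}$ ($w{\left(J,l \right)} = -3 + \left(\sqrt{3} \cdot 7 + \frac{1}{2}\right) = -3 + \left(7 \sqrt{3} + \frac{1}{2}\right) = -3 + \left(\frac{1}{2} + 7 \sqrt{3}\right) = - \frac{5}{2} + 7 \sqrt{3}$)
$- 7 w{\left(-2,5 + 1 \cdot 6 \right)} = - 7 \left(- \frac{5}{2} + 7 \sqrt{3}\right) = \frac{35}{2} - 49 \sqrt{3}$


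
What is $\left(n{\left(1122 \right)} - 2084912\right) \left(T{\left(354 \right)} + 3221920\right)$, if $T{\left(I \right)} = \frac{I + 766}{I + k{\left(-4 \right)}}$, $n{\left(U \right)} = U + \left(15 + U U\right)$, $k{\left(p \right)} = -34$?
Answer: $- \frac{5315471395677}{2} \approx -2.6577 \cdot 10^{12}$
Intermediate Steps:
$n{\left(U \right)} = 15 + U + U^{2}$ ($n{\left(U \right)} = U + \left(15 + U^{2}\right) = 15 + U + U^{2}$)
$T{\left(I \right)} = \frac{766 + I}{-34 + I}$ ($T{\left(I \right)} = \frac{I + 766}{I - 34} = \frac{766 + I}{-34 + I}$)
$\left(n{\left(1122 \right)} - 2084912\right) \left(T{\left(354 \right)} + 3221920\right) = \left(\left(15 + 1122 + 1122^{2}\right) - 2084912\right) \left(\frac{766 + 354}{-34 + 354} + 3221920\right) = \left(\left(15 + 1122 + 1258884\right) - 2084912\right) \left(\frac{1}{320} \cdot 1120 + 3221920\right) = \left(1260021 - 2084912\right) \left(\frac{1}{320} \cdot 1120 + 3221920\right) = - 824891 \left(\frac{7}{2} + 3221920\right) = \left(-824891\right) \frac{6443847}{2} = - \frac{5315471395677}{2}$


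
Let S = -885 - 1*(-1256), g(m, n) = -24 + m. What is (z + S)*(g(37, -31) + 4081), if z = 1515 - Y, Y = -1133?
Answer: 12359786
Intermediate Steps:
S = 371 (S = -885 + 1256 = 371)
z = 2648 (z = 1515 - 1*(-1133) = 1515 + 1133 = 2648)
(z + S)*(g(37, -31) + 4081) = (2648 + 371)*((-24 + 37) + 4081) = 3019*(13 + 4081) = 3019*4094 = 12359786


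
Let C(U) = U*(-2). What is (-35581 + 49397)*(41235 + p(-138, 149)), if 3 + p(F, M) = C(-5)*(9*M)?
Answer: 754933872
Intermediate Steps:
C(U) = -2*U
p(F, M) = -3 + 90*M (p(F, M) = -3 + (-2*(-5))*(9*M) = -3 + 10*(9*M) = -3 + 90*M)
(-35581 + 49397)*(41235 + p(-138, 149)) = (-35581 + 49397)*(41235 + (-3 + 90*149)) = 13816*(41235 + (-3 + 13410)) = 13816*(41235 + 13407) = 13816*54642 = 754933872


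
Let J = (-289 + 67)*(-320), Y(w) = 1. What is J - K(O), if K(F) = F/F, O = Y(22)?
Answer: 71039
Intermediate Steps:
J = 71040 (J = -222*(-320) = 71040)
O = 1
K(F) = 1
J - K(O) = 71040 - 1*1 = 71040 - 1 = 71039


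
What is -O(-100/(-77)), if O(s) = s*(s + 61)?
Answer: -479700/5929 ≈ -80.907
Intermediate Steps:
O(s) = s*(61 + s)
-O(-100/(-77)) = -(-100/(-77))*(61 - 100/(-77)) = -(-100*(-1/77))*(61 - 100*(-1/77)) = -100*(61 + 100/77)/77 = -100*4797/(77*77) = -1*479700/5929 = -479700/5929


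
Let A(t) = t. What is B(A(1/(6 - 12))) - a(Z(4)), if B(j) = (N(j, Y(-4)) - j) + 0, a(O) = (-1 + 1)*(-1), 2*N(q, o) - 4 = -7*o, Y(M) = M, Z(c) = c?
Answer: 97/6 ≈ 16.167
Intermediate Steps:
N(q, o) = 2 - 7*o/2 (N(q, o) = 2 + (-7*o)/2 = 2 - 7*o/2)
a(O) = 0 (a(O) = 0*(-1) = 0)
B(j) = 16 - j (B(j) = ((2 - 7/2*(-4)) - j) + 0 = ((2 + 14) - j) + 0 = (16 - j) + 0 = 16 - j)
B(A(1/(6 - 12))) - a(Z(4)) = (16 - 1/(6 - 12)) - 1*0 = (16 - 1/(-6)) + 0 = (16 - 1*(-⅙)) + 0 = (16 + ⅙) + 0 = 97/6 + 0 = 97/6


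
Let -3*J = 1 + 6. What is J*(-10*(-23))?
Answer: -1610/3 ≈ -536.67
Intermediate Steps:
J = -7/3 (J = -(1 + 6)/3 = -⅓*7 = -7/3 ≈ -2.3333)
J*(-10*(-23)) = -(-70)*(-23)/3 = -7/3*230 = -1610/3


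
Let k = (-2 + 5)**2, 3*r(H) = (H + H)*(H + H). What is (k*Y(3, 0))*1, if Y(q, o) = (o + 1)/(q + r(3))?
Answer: 3/5 ≈ 0.60000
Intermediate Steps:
r(H) = 4*H**2/3 (r(H) = ((H + H)*(H + H))/3 = ((2*H)*(2*H))/3 = (4*H**2)/3 = 4*H**2/3)
Y(q, o) = (1 + o)/(12 + q) (Y(q, o) = (o + 1)/(q + (4/3)*3**2) = (1 + o)/(q + (4/3)*9) = (1 + o)/(q + 12) = (1 + o)/(12 + q))
k = 9 (k = 3**2 = 9)
(k*Y(3, 0))*1 = (9*((1 + 0)/(12 + 3)))*1 = (9*(1/15))*1 = (3/5)*1 = 3/5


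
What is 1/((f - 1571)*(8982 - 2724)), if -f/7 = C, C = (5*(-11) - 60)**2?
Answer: -1/589165668 ≈ -1.6973e-9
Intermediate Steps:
C = 13225 (C = (-55 - 60)**2 = (-115)**2 = 13225)
f = -92575 (f = -7*13225 = -92575)
1/((f - 1571)*(8982 - 2724)) = 1/((-92575 - 1571)*(8982 - 2724)) = 1/(-94146*6258) = 1/(-589165668) = -1/589165668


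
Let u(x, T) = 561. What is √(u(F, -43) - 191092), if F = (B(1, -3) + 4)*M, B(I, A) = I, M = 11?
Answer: I*√190531 ≈ 436.5*I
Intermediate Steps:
F = 55 (F = (1 + 4)*11 = 5*11 = 55)
√(u(F, -43) - 191092) = √(561 - 191092) = √(-190531) = I*√190531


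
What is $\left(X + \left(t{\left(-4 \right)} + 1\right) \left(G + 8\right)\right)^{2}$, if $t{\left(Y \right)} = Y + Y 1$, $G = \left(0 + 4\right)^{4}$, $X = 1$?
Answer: $3411409$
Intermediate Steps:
$G = 256$ ($G = 4^{4} = 256$)
$t{\left(Y \right)} = 2 Y$ ($t{\left(Y \right)} = Y + Y = 2 Y$)
$\left(X + \left(t{\left(-4 \right)} + 1\right) \left(G + 8\right)\right)^{2} = \left(1 + \left(2 \left(-4\right) + 1\right) \left(256 + 8\right)\right)^{2} = \left(1 + \left(-8 + 1\right) 264\right)^{2} = \left(1 - 1848\right)^{2} = \left(-1847\right)^{2} = 3411409$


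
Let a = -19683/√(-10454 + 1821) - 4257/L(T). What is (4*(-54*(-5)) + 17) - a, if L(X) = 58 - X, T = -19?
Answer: 8066/7 - 19683*I*√8633/8633 ≈ 1152.3 - 211.84*I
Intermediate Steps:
a = -387/7 + 19683*I*√8633/8633 (a = -19683/√(-10454 + 1821) - 4257/(58 - 1*(-19)) = -19683*(-I*√8633/8633) - 4257/(58 + 19) = -19683*(-I*√8633/8633) - 4257/77 = -(-19683)*I*√8633/8633 - 4257*1/77 = 19683*I*√8633/8633 - 387/7 = -387/7 + 19683*I*√8633/8633 ≈ -55.286 + 211.84*I)
(4*(-54*(-5)) + 17) - a = (4*(-54*(-5)) + 17) - (-387/7 + 19683*I*√8633/8633) = (4*270 + 17) + (387/7 - 19683*I*√8633/8633) = (1080 + 17) + (387/7 - 19683*I*√8633/8633) = 1097 + (387/7 - 19683*I*√8633/8633) = 8066/7 - 19683*I*√8633/8633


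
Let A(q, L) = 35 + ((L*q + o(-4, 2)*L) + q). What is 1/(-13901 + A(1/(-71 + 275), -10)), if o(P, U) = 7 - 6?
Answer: -68/943571 ≈ -7.2067e-5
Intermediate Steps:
o(P, U) = 1
A(q, L) = 35 + L + q + L*q (A(q, L) = 35 + ((L*q + 1*L) + q) = 35 + ((L*q + L) + q) = 35 + ((L + L*q) + q) = 35 + (L + q + L*q) = 35 + L + q + L*q)
1/(-13901 + A(1/(-71 + 275), -10)) = 1/(-13901 + (35 - 10 + 1/(-71 + 275) - 10/(-71 + 275))) = 1/(-13901 + (35 - 10 + 1/204 - 10/204)) = 1/(-13901 + (35 - 10 + 1/204 - 10*1/204)) = 1/(-13901 + (35 - 10 + 1/204 - 5/102)) = 1/(-13901 + 1697/68) = 1/(-943571/68) = -68/943571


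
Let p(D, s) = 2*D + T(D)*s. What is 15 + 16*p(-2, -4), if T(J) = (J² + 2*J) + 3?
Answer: -241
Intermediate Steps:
T(J) = 3 + J² + 2*J
p(D, s) = 2*D + s*(3 + D² + 2*D) (p(D, s) = 2*D + (3 + D² + 2*D)*s = 2*D + s*(3 + D² + 2*D))
15 + 16*p(-2, -4) = 15 + 16*(2*(-2) - 4*(3 + (-2)² + 2*(-2))) = 15 + 16*(-4 - 4*(3 + 4 - 4)) = 15 + 16*(-4 - 4*3) = 15 + 16*(-4 - 12) = 15 + 16*(-16) = 15 - 256 = -241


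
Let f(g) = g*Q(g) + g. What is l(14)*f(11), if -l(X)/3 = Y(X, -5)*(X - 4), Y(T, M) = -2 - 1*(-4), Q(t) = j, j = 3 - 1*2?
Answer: -1320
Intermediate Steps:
j = 1 (j = 3 - 2 = 1)
Q(t) = 1
Y(T, M) = 2 (Y(T, M) = -2 + 4 = 2)
l(X) = 24 - 6*X (l(X) = -6*(X - 4) = -6*(-4 + X) = -3*(-8 + 2*X) = 24 - 6*X)
f(g) = 2*g (f(g) = g*1 + g = g + g = 2*g)
l(14)*f(11) = (24 - 6*14)*(2*11) = (24 - 84)*22 = -60*22 = -1320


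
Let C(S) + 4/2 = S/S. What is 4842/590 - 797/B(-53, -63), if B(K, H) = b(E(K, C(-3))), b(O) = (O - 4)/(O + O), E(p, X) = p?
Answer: -24784193/16815 ≈ -1473.9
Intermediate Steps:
C(S) = -1 (C(S) = -2 + S/S = -2 + 1 = -1)
b(O) = (-4 + O)/(2*O) (b(O) = (-4 + O)/((2*O)) = (-4 + O)*(1/(2*O)) = (-4 + O)/(2*O))
B(K, H) = (-4 + K)/(2*K)
4842/590 - 797/B(-53, -63) = 4842/590 - 797*(-106/(-4 - 53)) = 4842*(1/590) - 797/((½)*(-1/53)*(-57)) = 2421/295 - 797/57/106 = 2421/295 - 797*106/57 = 2421/295 - 84482/57 = -24784193/16815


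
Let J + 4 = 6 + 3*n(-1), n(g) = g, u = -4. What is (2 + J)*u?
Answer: -4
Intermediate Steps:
J = -1 (J = -4 + (6 + 3*(-1)) = -4 + (6 - 3) = -4 + 3 = -1)
(2 + J)*u = (2 - 1)*(-4) = 1*(-4) = -4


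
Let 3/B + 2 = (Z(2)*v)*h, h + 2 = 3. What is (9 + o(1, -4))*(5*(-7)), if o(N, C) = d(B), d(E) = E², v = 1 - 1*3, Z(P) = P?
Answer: -1295/4 ≈ -323.75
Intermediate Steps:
h = 1 (h = -2 + 3 = 1)
v = -2 (v = 1 - 3 = -2)
B = -½ (B = 3/(-2 + (2*(-2))*1) = 3/(-2 - 4*1) = 3/(-2 - 4) = 3/(-6) = 3*(-⅙) = -½ ≈ -0.50000)
o(N, C) = ¼ (o(N, C) = (-½)² = ¼)
(9 + o(1, -4))*(5*(-7)) = (9 + ¼)*(5*(-7)) = (37/4)*(-35) = -1295/4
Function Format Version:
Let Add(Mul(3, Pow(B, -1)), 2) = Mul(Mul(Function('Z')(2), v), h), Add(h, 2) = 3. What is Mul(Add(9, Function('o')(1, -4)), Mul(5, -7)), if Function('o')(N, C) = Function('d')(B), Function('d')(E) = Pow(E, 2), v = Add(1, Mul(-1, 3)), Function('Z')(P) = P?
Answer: Rational(-1295, 4) ≈ -323.75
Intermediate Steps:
h = 1 (h = Add(-2, 3) = 1)
v = -2 (v = Add(1, -3) = -2)
B = Rational(-1, 2) (B = Mul(3, Pow(Add(-2, Mul(Mul(2, -2), 1)), -1)) = Mul(3, Pow(Add(-2, Mul(-4, 1)), -1)) = Mul(3, Pow(Add(-2, -4), -1)) = Mul(3, Pow(-6, -1)) = Mul(3, Rational(-1, 6)) = Rational(-1, 2) ≈ -0.50000)
Function('o')(N, C) = Rational(1, 4) (Function('o')(N, C) = Pow(Rational(-1, 2), 2) = Rational(1, 4))
Mul(Add(9, Function('o')(1, -4)), Mul(5, -7)) = Mul(Add(9, Rational(1, 4)), Mul(5, -7)) = Mul(Rational(37, 4), -35) = Rational(-1295, 4)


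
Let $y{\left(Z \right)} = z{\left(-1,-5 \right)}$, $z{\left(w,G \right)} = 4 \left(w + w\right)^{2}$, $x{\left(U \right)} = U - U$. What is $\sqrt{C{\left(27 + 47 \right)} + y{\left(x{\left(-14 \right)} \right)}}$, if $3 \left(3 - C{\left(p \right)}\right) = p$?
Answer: $\frac{i \sqrt{51}}{3} \approx 2.3805 i$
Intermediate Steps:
$x{\left(U \right)} = 0$
$z{\left(w,G \right)} = 16 w^{2}$ ($z{\left(w,G \right)} = 4 \left(2 w\right)^{2} = 4 \cdot 4 w^{2} = 16 w^{2}$)
$y{\left(Z \right)} = 16$ ($y{\left(Z \right)} = 16 \left(-1\right)^{2} = 16 \cdot 1 = 16$)
$C{\left(p \right)} = 3 - \frac{p}{3}$
$\sqrt{C{\left(27 + 47 \right)} + y{\left(x{\left(-14 \right)} \right)}} = \sqrt{\left(3 - \frac{27 + 47}{3}\right) + 16} = \sqrt{\left(3 - \frac{74}{3}\right) + 16} = \sqrt{- \frac{65}{3} + 16} = \sqrt{- \frac{17}{3}} = \frac{i \sqrt{51}}{3}$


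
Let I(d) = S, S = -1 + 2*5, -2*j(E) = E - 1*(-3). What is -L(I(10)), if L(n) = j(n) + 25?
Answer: -19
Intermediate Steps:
j(E) = -3/2 - E/2 (j(E) = -(E - 1*(-3))/2 = -(E + 3)/2 = -(3 + E)/2 = -3/2 - E/2)
S = 9 (S = -1 + 10 = 9)
I(d) = 9
L(n) = 47/2 - n/2 (L(n) = (-3/2 - n/2) + 25 = 47/2 - n/2)
-L(I(10)) = -(47/2 - ½*9) = -(47/2 - 9/2) = -1*19 = -19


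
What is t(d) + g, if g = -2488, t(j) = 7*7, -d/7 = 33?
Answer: -2439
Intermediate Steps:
d = -231 (d = -7*33 = -231)
t(j) = 49
t(d) + g = 49 - 2488 = -2439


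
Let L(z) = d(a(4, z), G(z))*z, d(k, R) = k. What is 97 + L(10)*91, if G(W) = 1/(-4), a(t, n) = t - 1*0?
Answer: 3737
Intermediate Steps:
a(t, n) = t (a(t, n) = t + 0 = t)
G(W) = -¼
L(z) = 4*z
97 + L(10)*91 = 97 + (4*10)*91 = 97 + 40*91 = 97 + 3640 = 3737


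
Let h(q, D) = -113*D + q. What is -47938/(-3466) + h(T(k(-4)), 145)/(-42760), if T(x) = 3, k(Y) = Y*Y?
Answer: 526652223/37051540 ≈ 14.214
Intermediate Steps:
k(Y) = Y²
h(q, D) = q - 113*D
-47938/(-3466) + h(T(k(-4)), 145)/(-42760) = -47938/(-3466) + (3 - 113*145)/(-42760) = -47938*(-1/3466) + (3 - 16385)*(-1/42760) = 23969/1733 - 16382*(-1/42760) = 23969/1733 + 8191/21380 = 526652223/37051540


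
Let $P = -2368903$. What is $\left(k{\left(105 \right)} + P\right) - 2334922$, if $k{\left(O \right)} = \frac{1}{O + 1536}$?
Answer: $- \frac{7718976824}{1641} \approx -4.7038 \cdot 10^{6}$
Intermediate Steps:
$k{\left(O \right)} = \frac{1}{1536 + O}$
$\left(k{\left(105 \right)} + P\right) - 2334922 = \left(\frac{1}{1536 + 105} - 2368903\right) - 2334922 = \left(\frac{1}{1641} - 2368903\right) - 2334922 = - \frac{3887369822}{1641} - 2334922 = - \frac{7718976824}{1641}$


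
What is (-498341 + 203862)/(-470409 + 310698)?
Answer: 294479/159711 ≈ 1.8438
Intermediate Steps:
(-498341 + 203862)/(-470409 + 310698) = -294479/(-159711) = -294479*(-1/159711) = 294479/159711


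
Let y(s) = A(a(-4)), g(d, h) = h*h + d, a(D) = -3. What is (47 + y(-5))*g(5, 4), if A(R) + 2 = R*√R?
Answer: 945 - 63*I*√3 ≈ 945.0 - 109.12*I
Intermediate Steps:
A(R) = -2 + R^(3/2) (A(R) = -2 + R*√R = -2 + R^(3/2))
g(d, h) = d + h² (g(d, h) = h² + d = d + h²)
y(s) = -2 - 3*I*√3 (y(s) = -2 + (-3)^(3/2) = -2 - 3*I*√3)
(47 + y(-5))*g(5, 4) = (47 + (-2 - 3*I*√3))*(5 + 4²) = (45 - 3*I*√3)*(5 + 16) = (45 - 3*I*√3)*21 = 945 - 63*I*√3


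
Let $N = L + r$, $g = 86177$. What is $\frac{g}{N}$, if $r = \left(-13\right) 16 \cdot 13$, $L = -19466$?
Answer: $- \frac{86177}{22170} \approx -3.8871$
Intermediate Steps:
$r = -2704$ ($r = \left(-208\right) 13 = -2704$)
$N = -22170$ ($N = -19466 - 2704 = -22170$)
$\frac{g}{N} = \frac{86177}{-22170} = 86177 \left(- \frac{1}{22170}\right) = - \frac{86177}{22170}$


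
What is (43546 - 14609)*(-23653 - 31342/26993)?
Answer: -18476181062427/26993 ≈ -6.8448e+8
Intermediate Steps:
(43546 - 14609)*(-23653 - 31342/26993) = 28937*(-23653 - 31342*1/26993) = 28937*(-23653 - 31342/26993) = 28937*(-638496771/26993) = -18476181062427/26993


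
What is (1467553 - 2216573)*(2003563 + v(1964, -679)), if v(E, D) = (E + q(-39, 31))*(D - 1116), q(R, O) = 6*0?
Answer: 1139871369340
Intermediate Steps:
q(R, O) = 0
v(E, D) = E*(-1116 + D) (v(E, D) = (E + 0)*(D - 1116) = E*(-1116 + D))
(1467553 - 2216573)*(2003563 + v(1964, -679)) = (1467553 - 2216573)*(2003563 + 1964*(-1116 - 679)) = -749020*(2003563 + 1964*(-1795)) = -749020*(2003563 - 3525380) = -749020*(-1521817) = 1139871369340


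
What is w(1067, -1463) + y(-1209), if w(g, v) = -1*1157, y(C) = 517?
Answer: -640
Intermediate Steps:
w(g, v) = -1157
w(1067, -1463) + y(-1209) = -1157 + 517 = -640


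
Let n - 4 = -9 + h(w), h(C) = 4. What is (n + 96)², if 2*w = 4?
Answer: 9025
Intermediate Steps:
w = 2 (w = (½)*4 = 2)
n = -1 (n = 4 + (-9 + 4) = 4 - 5 = -1)
(n + 96)² = (-1 + 96)² = 95² = 9025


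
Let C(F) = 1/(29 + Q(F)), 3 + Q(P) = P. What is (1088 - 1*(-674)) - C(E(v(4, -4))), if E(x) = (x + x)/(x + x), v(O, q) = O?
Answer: 47573/27 ≈ 1762.0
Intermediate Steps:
Q(P) = -3 + P
E(x) = 1 (E(x) = (2*x)/((2*x)) = (2*x)*(1/(2*x)) = 1)
C(F) = 1/(26 + F) (C(F) = 1/(29 + (-3 + F)) = 1/(26 + F))
(1088 - 1*(-674)) - C(E(v(4, -4))) = (1088 - 1*(-674)) - 1/(26 + 1) = (1088 + 674) - 1/27 = 1762 - 1*1/27 = 1762 - 1/27 = 47573/27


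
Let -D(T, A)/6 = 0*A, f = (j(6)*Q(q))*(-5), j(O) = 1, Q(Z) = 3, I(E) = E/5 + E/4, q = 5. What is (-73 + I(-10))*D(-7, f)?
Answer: 0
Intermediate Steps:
I(E) = 9*E/20 (I(E) = E*(⅕) + E*(¼) = E/5 + E/4 = 9*E/20)
f = -15 (f = (1*3)*(-5) = 3*(-5) = -15)
D(T, A) = 0 (D(T, A) = -0*A = -6*0 = 0)
(-73 + I(-10))*D(-7, f) = (-73 + (9/20)*(-10))*0 = (-73 - 9/2)*0 = -155/2*0 = 0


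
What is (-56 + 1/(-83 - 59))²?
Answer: 63250209/20164 ≈ 3136.8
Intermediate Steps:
(-56 + 1/(-83 - 59))² = (-56 + 1/(-142))² = (-56 - 1/142)² = (-7953/142)² = 63250209/20164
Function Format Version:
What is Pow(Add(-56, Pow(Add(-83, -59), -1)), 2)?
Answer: Rational(63250209, 20164) ≈ 3136.8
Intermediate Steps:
Pow(Add(-56, Pow(Add(-83, -59), -1)), 2) = Pow(Add(-56, Pow(-142, -1)), 2) = Pow(Add(-56, Rational(-1, 142)), 2) = Pow(Rational(-7953, 142), 2) = Rational(63250209, 20164)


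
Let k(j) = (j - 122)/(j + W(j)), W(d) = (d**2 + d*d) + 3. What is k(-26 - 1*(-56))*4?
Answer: -368/1833 ≈ -0.20076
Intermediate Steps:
W(d) = 3 + 2*d**2 (W(d) = (d**2 + d**2) + 3 = 2*d**2 + 3 = 3 + 2*d**2)
k(j) = (-122 + j)/(3 + j + 2*j**2) (k(j) = (j - 122)/(j + (3 + 2*j**2)) = (-122 + j)/(3 + j + 2*j**2))
k(-26 - 1*(-56))*4 = ((-122 + (-26 - 1*(-56)))/(3 + (-26 - 1*(-56)) + 2*(-26 - 1*(-56))**2))*4 = ((-122 + (-26 + 56))/(3 + (-26 + 56) + 2*(-26 + 56)**2))*4 = ((-122 + 30)/(3 + 30 + 2*30**2))*4 = (-92/(3 + 30 + 2*900))*4 = (-92/(3 + 30 + 1800))*4 = (-92/1833)*4 = ((1/1833)*(-92))*4 = -92/1833*4 = -368/1833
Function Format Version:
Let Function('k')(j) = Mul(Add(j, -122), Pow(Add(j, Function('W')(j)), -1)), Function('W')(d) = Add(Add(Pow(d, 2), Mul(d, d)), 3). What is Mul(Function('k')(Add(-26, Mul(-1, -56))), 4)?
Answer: Rational(-368, 1833) ≈ -0.20076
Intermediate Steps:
Function('W')(d) = Add(3, Mul(2, Pow(d, 2))) (Function('W')(d) = Add(Add(Pow(d, 2), Pow(d, 2)), 3) = Add(Mul(2, Pow(d, 2)), 3) = Add(3, Mul(2, Pow(d, 2))))
Function('k')(j) = Mul(Pow(Add(3, j, Mul(2, Pow(j, 2))), -1), Add(-122, j)) (Function('k')(j) = Mul(Add(j, -122), Pow(Add(j, Add(3, Mul(2, Pow(j, 2)))), -1)) = Mul(Add(-122, j), Pow(Add(3, j, Mul(2, Pow(j, 2))), -1)) = Mul(Pow(Add(3, j, Mul(2, Pow(j, 2))), -1), Add(-122, j)))
Mul(Function('k')(Add(-26, Mul(-1, -56))), 4) = Mul(Mul(Pow(Add(3, Add(-26, Mul(-1, -56)), Mul(2, Pow(Add(-26, Mul(-1, -56)), 2))), -1), Add(-122, Add(-26, Mul(-1, -56)))), 4) = Mul(Mul(Pow(Add(3, Add(-26, 56), Mul(2, Pow(Add(-26, 56), 2))), -1), Add(-122, Add(-26, 56))), 4) = Mul(Mul(Pow(Add(3, 30, Mul(2, Pow(30, 2))), -1), Add(-122, 30)), 4) = Mul(Mul(Pow(Add(3, 30, Mul(2, 900)), -1), -92), 4) = Mul(Mul(Pow(Add(3, 30, 1800), -1), -92), 4) = Mul(Mul(Pow(1833, -1), -92), 4) = Mul(Mul(Rational(1, 1833), -92), 4) = Mul(Rational(-92, 1833), 4) = Rational(-368, 1833)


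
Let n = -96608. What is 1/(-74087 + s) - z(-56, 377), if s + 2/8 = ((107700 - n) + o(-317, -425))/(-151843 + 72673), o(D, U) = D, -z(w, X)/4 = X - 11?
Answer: 5724914922956/3910461049 ≈ 1464.0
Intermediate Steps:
z(w, X) = 44 - 4*X (z(w, X) = -4*(X - 11) = -4*(-11 + X) = 44 - 4*X)
s = -149189/52780 (s = -1/4 + ((107700 - 1*(-96608)) - 317)/(-151843 + 72673) = -1/4 + ((107700 + 96608) - 317)/(-79170) = -1/4 + (204308 - 317)*(-1/79170) = -1/4 + 203991*(-1/79170) = -1/4 - 67997/26390 = -149189/52780 ≈ -2.8266)
1/(-74087 + s) - z(-56, 377) = 1/(-74087 - 149189/52780) - (44 - 4*377) = 1/(-3910461049/52780) - (44 - 1508) = -52780/3910461049 - 1*(-1464) = -52780/3910461049 + 1464 = 5724914922956/3910461049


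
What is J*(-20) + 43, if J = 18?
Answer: -317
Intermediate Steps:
J*(-20) + 43 = 18*(-20) + 43 = -360 + 43 = -317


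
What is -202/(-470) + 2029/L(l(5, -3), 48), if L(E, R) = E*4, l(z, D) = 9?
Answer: 480451/8460 ≈ 56.791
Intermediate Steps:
L(E, R) = 4*E
-202/(-470) + 2029/L(l(5, -3), 48) = -202/(-470) + 2029/((4*9)) = -202*(-1/470) + 2029/36 = 101/235 + 2029*(1/36) = 101/235 + 2029/36 = 480451/8460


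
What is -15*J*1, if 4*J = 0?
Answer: 0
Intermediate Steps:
J = 0 (J = (¼)*0 = 0)
-15*J*1 = -15*0*1 = 0*1 = 0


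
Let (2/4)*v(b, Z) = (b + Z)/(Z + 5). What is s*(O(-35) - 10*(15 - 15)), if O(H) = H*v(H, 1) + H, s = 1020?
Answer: 368900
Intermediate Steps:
v(b, Z) = 2*(Z + b)/(5 + Z) (v(b, Z) = 2*((b + Z)/(Z + 5)) = 2*((Z + b)/(5 + Z)) = 2*(Z + b)/(5 + Z))
O(H) = H + H*(⅓ + H/3) (O(H) = H*(2*(1 + H)/(5 + 1)) + H = H*(2*(1 + H)/6) + H = H*(2*(⅙)*(1 + H)) + H = H*(⅓ + H/3) + H = H + H*(⅓ + H/3))
s*(O(-35) - 10*(15 - 15)) = 1020*((⅓)*(-35)*(4 - 35) - 10*(15 - 15)) = 1020*((⅓)*(-35)*(-31) - 10*0) = 1020*(1085/3 + 0) = 1020*(1085/3) = 368900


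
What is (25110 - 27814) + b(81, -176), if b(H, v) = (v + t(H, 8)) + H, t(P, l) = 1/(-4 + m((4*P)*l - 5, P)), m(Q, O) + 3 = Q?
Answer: -7221419/2580 ≈ -2799.0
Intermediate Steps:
m(Q, O) = -3 + Q
t(P, l) = 1/(-12 + 4*P*l) (t(P, l) = 1/(-4 + (-3 + ((4*P)*l - 5))) = 1/(-4 + (-3 + (4*P*l - 5))) = 1/(-4 + (-3 + (-5 + 4*P*l))) = 1/(-4 + (-8 + 4*P*l)) = 1/(-12 + 4*P*l))
b(H, v) = H + v + 1/(4*(-3 + 8*H)) (b(H, v) = (v + 1/(4*(-3 + H*8))) + H = (v + 1/(4*(-3 + 8*H))) + H = H + v + 1/(4*(-3 + 8*H)))
(25110 - 27814) + b(81, -176) = (25110 - 27814) + (1 + 4*(-3 + 8*81)*(81 - 176))/(4*(-3 + 8*81)) = -2704 + (1 + 4*(-3 + 648)*(-95))/(4*(-3 + 648)) = -2704 + (1/4)*(1 + 4*645*(-95))/645 = -2704 + (1/4)*(1/645)*(1 - 245100) = -2704 + (1/4)*(1/645)*(-245099) = -2704 - 245099/2580 = -7221419/2580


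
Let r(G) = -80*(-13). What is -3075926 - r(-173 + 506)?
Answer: -3076966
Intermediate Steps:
r(G) = 1040
-3075926 - r(-173 + 506) = -3075926 - 1*1040 = -3075926 - 1040 = -3076966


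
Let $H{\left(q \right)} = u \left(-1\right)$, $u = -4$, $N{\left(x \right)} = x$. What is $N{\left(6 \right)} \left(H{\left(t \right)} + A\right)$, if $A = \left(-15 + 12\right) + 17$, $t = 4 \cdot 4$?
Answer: $108$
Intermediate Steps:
$t = 16$
$A = 14$ ($A = -3 + 17 = 14$)
$H{\left(q \right)} = 4$ ($H{\left(q \right)} = \left(-4\right) \left(-1\right) = 4$)
$N{\left(6 \right)} \left(H{\left(t \right)} + A\right) = 6 \left(4 + 14\right) = 6 \cdot 18 = 108$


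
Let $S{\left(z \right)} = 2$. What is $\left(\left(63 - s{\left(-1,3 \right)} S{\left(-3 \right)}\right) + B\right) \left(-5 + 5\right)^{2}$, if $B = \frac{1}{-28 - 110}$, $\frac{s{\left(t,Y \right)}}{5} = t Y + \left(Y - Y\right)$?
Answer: $0$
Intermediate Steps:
$s{\left(t,Y \right)} = 5 Y t$ ($s{\left(t,Y \right)} = 5 \left(t Y + \left(Y - Y\right)\right) = 5 \left(Y t + 0\right) = 5 Y t$)
$B = - \frac{1}{138}$ ($B = \frac{1}{-138} = - \frac{1}{138} \approx -0.0072464$)
$\left(\left(63 - s{\left(-1,3 \right)} S{\left(-3 \right)}\right) + B\right) \left(-5 + 5\right)^{2} = \left(\left(63 - 5 \cdot 3 \left(-1\right) 2\right) - \frac{1}{138}\right) \left(-5 + 5\right)^{2} = \left(\left(63 - \left(-15\right) 2\right) - \frac{1}{138}\right) 0^{2} = \left(\left(63 - -30\right) - \frac{1}{138}\right) 0 = \left(\left(63 + 30\right) - \frac{1}{138}\right) 0 = \left(93 - \frac{1}{138}\right) 0 = \frac{12833}{138} \cdot 0 = 0$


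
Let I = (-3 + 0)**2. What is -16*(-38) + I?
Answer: 617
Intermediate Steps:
I = 9 (I = (-3)**2 = 9)
-16*(-38) + I = -16*(-38) + 9 = 608 + 9 = 617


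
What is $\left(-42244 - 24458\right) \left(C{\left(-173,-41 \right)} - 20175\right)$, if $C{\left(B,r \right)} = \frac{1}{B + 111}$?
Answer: $\frac{41717131701}{31} \approx 1.3457 \cdot 10^{9}$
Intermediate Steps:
$C{\left(B,r \right)} = \frac{1}{111 + B}$
$\left(-42244 - 24458\right) \left(C{\left(-173,-41 \right)} - 20175\right) = \left(-42244 - 24458\right) \left(\frac{1}{111 - 173} - 20175\right) = - 66702 \left(\frac{1}{-62} - 20175\right) = - 66702 \left(- \frac{1}{62} - 20175\right) = \left(-66702\right) \left(- \frac{1250851}{62}\right) = \frac{41717131701}{31}$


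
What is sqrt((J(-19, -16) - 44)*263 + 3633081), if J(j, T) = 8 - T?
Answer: sqrt(3627821) ≈ 1904.7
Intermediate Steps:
sqrt((J(-19, -16) - 44)*263 + 3633081) = sqrt(((8 - 1*(-16)) - 44)*263 + 3633081) = sqrt(((8 + 16) - 44)*263 + 3633081) = sqrt((24 - 44)*263 + 3633081) = sqrt(-20*263 + 3633081) = sqrt(-5260 + 3633081) = sqrt(3627821)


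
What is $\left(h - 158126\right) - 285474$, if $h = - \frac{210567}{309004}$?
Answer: $- \frac{137074384967}{309004} \approx -4.436 \cdot 10^{5}$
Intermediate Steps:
$h = - \frac{210567}{309004}$ ($h = \left(-210567\right) \frac{1}{309004} = - \frac{210567}{309004} \approx -0.68144$)
$\left(h - 158126\right) - 285474 = \left(- \frac{210567}{309004} - 158126\right) - 285474 = - \frac{48861777071}{309004} - 285474 = - \frac{137074384967}{309004}$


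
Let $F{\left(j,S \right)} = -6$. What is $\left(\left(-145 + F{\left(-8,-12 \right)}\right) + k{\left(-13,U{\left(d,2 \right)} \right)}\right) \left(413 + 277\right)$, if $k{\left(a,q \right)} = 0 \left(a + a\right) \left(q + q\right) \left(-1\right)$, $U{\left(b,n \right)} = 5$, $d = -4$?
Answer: $-104190$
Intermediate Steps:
$k{\left(a,q \right)} = 0$ ($k{\left(a,q \right)} = 0 \cdot 2 a 2 q \left(-1\right) = 0 \cdot 4 a q \left(-1\right) = 0 \left(-1\right) = 0$)
$\left(\left(-145 + F{\left(-8,-12 \right)}\right) + k{\left(-13,U{\left(d,2 \right)} \right)}\right) \left(413 + 277\right) = \left(\left(-145 - 6\right) + 0\right) \left(413 + 277\right) = \left(-151 + 0\right) 690 = \left(-151\right) 690 = -104190$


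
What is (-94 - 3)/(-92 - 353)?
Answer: 97/445 ≈ 0.21798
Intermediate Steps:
(-94 - 3)/(-92 - 353) = -97/(-445) = -97*(-1/445) = 97/445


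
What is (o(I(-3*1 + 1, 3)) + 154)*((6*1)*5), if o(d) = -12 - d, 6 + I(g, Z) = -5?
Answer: 4590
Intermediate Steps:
I(g, Z) = -11 (I(g, Z) = -6 - 5 = -11)
(o(I(-3*1 + 1, 3)) + 154)*((6*1)*5) = ((-12 - 1*(-11)) + 154)*((6*1)*5) = ((-12 + 11) + 154)*(6*5) = (-1 + 154)*30 = 153*30 = 4590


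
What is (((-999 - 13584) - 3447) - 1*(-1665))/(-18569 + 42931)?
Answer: -16365/24362 ≈ -0.67174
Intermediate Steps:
(((-999 - 13584) - 3447) - 1*(-1665))/(-18569 + 42931) = ((-14583 - 3447) + 1665)/24362 = (-18030 + 1665)*(1/24362) = -16365*1/24362 = -16365/24362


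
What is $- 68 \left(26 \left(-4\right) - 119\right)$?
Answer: $15164$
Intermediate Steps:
$- 68 \left(26 \left(-4\right) - 119\right) = - 68 \left(-104 - 119\right) = \left(-68\right) \left(-223\right) = 15164$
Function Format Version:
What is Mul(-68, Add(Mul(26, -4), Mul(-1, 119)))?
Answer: 15164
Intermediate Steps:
Mul(-68, Add(Mul(26, -4), Mul(-1, 119))) = Mul(-68, Add(-104, -119)) = Mul(-68, -223) = 15164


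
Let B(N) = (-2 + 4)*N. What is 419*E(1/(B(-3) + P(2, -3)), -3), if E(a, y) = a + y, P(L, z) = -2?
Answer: -10475/8 ≈ -1309.4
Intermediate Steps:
B(N) = 2*N
419*E(1/(B(-3) + P(2, -3)), -3) = 419*(1/(2*(-3) - 2) - 3) = 419*(1/(-6 - 2) - 3) = 419*(1/(-8) - 3) = 419*(-1/8 - 3) = 419*(-25/8) = -10475/8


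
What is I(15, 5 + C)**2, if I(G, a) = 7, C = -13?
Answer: 49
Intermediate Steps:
I(15, 5 + C)**2 = 7**2 = 49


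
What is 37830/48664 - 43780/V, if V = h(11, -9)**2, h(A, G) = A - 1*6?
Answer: -212956417/121660 ≈ -1750.4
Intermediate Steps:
h(A, G) = -6 + A (h(A, G) = A - 6 = -6 + A)
V = 25 (V = (-6 + 11)**2 = 5**2 = 25)
37830/48664 - 43780/V = 37830/48664 - 43780/25 = 37830*(1/48664) - 43780*1/25 = 18915/24332 - 8756/5 = -212956417/121660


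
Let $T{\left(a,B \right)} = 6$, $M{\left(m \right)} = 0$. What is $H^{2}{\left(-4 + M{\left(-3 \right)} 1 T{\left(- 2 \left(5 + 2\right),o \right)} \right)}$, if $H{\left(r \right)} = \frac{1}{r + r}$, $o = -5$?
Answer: $\frac{1}{64} \approx 0.015625$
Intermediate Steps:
$H{\left(r \right)} = \frac{1}{2 r}$
$H^{2}{\left(-4 + M{\left(-3 \right)} 1 T{\left(- 2 \left(5 + 2\right),o \right)} \right)} = \left(\frac{1}{2 \left(-4 + 0 \cdot 1 \cdot 6\right)}\right)^{2} = \left(\frac{1}{2 \left(-4 + 0 \cdot 6\right)}\right)^{2} = \left(\frac{1}{2 \left(-4 + 0\right)}\right)^{2} = \left(\frac{1}{2 \left(-4\right)}\right)^{2} = \left(\frac{1}{2} \left(- \frac{1}{4}\right)\right)^{2} = \left(- \frac{1}{8}\right)^{2} = \frac{1}{64}$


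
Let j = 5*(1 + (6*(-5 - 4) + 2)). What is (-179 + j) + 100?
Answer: -334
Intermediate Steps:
j = -255 (j = 5*(1 + (6*(-9) + 2)) = 5*(1 + (-54 + 2)) = 5*(1 - 52) = 5*(-51) = -255)
(-179 + j) + 100 = (-179 - 255) + 100 = -434 + 100 = -334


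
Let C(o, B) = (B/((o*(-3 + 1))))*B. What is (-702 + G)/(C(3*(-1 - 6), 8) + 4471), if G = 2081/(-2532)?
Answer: -12456815/79271012 ≈ -0.15714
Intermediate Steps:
G = -2081/2532 (G = 2081*(-1/2532) = -2081/2532 ≈ -0.82188)
C(o, B) = -B²/(2*o) (C(o, B) = (B/((o*(-2))))*B = (B/((-2*o)))*B = (B*(-1/(2*o)))*B = (-B/(2*o))*B = -B²/(2*o))
(-702 + G)/(C(3*(-1 - 6), 8) + 4471) = (-702 - 2081/2532)/(-½*8²/3*(-1 - 6) + 4471) = -1779545/(2532*(-½*64/3*(-7) + 4471)) = -1779545/(2532*(-½*64/(-21) + 4471)) = -1779545/(2532*(-½*64*(-1/21) + 4471)) = -1779545/(2532*(32/21 + 4471)) = -1779545/(2532*93923/21) = -1779545/2532*21/93923 = -12456815/79271012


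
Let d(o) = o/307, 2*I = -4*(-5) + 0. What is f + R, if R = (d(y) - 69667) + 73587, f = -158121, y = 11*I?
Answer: -47339597/307 ≈ -1.5420e+5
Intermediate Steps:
I = 10 (I = (-4*(-5) + 0)/2 = (20 + 0)/2 = (½)*20 = 10)
y = 110 (y = 11*10 = 110)
d(o) = o/307 (d(o) = o*(1/307) = o/307)
R = 1203550/307 (R = ((1/307)*110 - 69667) + 73587 = (110/307 - 69667) + 73587 = -21387659/307 + 73587 = 1203550/307 ≈ 3920.4)
f + R = -158121 + 1203550/307 = -47339597/307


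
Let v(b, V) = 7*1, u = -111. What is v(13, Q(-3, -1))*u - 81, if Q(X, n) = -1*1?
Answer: -858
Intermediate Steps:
Q(X, n) = -1
v(b, V) = 7
v(13, Q(-3, -1))*u - 81 = 7*(-111) - 81 = -777 - 81 = -858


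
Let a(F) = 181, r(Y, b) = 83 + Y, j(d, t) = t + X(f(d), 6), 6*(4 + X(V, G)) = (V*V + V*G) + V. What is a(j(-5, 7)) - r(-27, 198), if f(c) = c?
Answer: 125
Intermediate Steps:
X(V, G) = -4 + V/6 + V**2/6 + G*V/6 (X(V, G) = -4 + ((V*V + V*G) + V)/6 = -4 + ((V**2 + G*V) + V)/6 = -4 + (V + V**2 + G*V)/6 = -4 + (V/6 + V**2/6 + G*V/6) = -4 + V/6 + V**2/6 + G*V/6)
j(d, t) = -4 + t + d**2/6 + 7*d/6 (j(d, t) = t + (-4 + d/6 + d**2/6 + (1/6)*6*d) = t + (-4 + d/6 + d**2/6 + d) = t + (-4 + d**2/6 + 7*d/6) = -4 + t + d**2/6 + 7*d/6)
a(j(-5, 7)) - r(-27, 198) = 181 - (83 - 27) = 181 - 1*56 = 181 - 56 = 125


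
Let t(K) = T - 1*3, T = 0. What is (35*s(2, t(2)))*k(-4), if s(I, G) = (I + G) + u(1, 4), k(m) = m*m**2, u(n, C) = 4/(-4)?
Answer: 4480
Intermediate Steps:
u(n, C) = -1 (u(n, C) = 4*(-1/4) = -1)
t(K) = -3 (t(K) = 0 - 1*3 = 0 - 3 = -3)
k(m) = m**3
s(I, G) = -1 + G + I (s(I, G) = (I + G) - 1 = (G + I) - 1 = -1 + G + I)
(35*s(2, t(2)))*k(-4) = (35*(-1 - 3 + 2))*(-4)**3 = (35*(-2))*(-64) = -70*(-64) = 4480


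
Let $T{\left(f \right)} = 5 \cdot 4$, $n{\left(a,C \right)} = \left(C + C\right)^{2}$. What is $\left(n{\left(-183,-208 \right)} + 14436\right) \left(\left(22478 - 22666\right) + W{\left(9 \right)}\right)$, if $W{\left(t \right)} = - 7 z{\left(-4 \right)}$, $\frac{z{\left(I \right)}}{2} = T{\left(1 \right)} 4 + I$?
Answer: $-234739984$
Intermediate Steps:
$n{\left(a,C \right)} = 4 C^{2}$ ($n{\left(a,C \right)} = \left(2 C\right)^{2} = 4 C^{2}$)
$T{\left(f \right)} = 20$
$z{\left(I \right)} = 160 + 2 I$ ($z{\left(I \right)} = 2 \left(20 \cdot 4 + I\right) = 2 \left(80 + I\right) = 160 + 2 I$)
$W{\left(t \right)} = -1064$ ($W{\left(t \right)} = - 7 \left(160 + 2 \left(-4\right)\right) = - 7 \left(160 - 8\right) = \left(-7\right) 152 = -1064$)
$\left(n{\left(-183,-208 \right)} + 14436\right) \left(\left(22478 - 22666\right) + W{\left(9 \right)}\right) = \left(4 \left(-208\right)^{2} + 14436\right) \left(\left(22478 - 22666\right) - 1064\right) = \left(4 \cdot 43264 + 14436\right) \left(\left(22478 - 22666\right) - 1064\right) = \left(173056 + 14436\right) \left(-188 - 1064\right) = 187492 \left(-1252\right) = -234739984$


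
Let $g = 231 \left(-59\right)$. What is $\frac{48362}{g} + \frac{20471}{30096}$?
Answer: $- \frac{35651621}{12429648} \approx -2.8683$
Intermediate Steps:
$g = -13629$
$\frac{48362}{g} + \frac{20471}{30096} = \frac{48362}{-13629} + \frac{20471}{30096} = 48362 \left(- \frac{1}{13629}\right) + 20471 \cdot \frac{1}{30096} = - \frac{48362}{13629} + \frac{1861}{2736} = - \frac{35651621}{12429648}$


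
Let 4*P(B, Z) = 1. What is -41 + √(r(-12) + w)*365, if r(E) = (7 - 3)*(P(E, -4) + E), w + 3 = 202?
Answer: -41 + 730*√38 ≈ 4459.0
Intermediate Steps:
w = 199 (w = -3 + 202 = 199)
P(B, Z) = ¼ (P(B, Z) = (¼)*1 = ¼)
r(E) = 1 + 4*E (r(E) = (7 - 3)*(¼ + E) = 4*(¼ + E) = 1 + 4*E)
-41 + √(r(-12) + w)*365 = -41 + √((1 + 4*(-12)) + 199)*365 = -41 + √((1 - 48) + 199)*365 = -41 + √(-47 + 199)*365 = -41 + √152*365 = -41 + (2*√38)*365 = -41 + 730*√38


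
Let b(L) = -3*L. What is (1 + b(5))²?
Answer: 196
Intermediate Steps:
(1 + b(5))² = (1 - 3*5)² = (1 - 15)² = (-14)² = 196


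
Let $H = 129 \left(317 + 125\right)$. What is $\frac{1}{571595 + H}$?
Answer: $\frac{1}{628613} \approx 1.5908 \cdot 10^{-6}$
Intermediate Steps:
$H = 57018$ ($H = 129 \cdot 442 = 57018$)
$\frac{1}{571595 + H} = \frac{1}{571595 + 57018} = \frac{1}{628613}$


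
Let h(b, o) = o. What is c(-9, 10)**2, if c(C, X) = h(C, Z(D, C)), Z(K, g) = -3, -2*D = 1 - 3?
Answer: 9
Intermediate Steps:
D = 1 (D = -(1 - 3)/2 = -1/2*(-2) = 1)
c(C, X) = -3
c(-9, 10)**2 = (-3)**2 = 9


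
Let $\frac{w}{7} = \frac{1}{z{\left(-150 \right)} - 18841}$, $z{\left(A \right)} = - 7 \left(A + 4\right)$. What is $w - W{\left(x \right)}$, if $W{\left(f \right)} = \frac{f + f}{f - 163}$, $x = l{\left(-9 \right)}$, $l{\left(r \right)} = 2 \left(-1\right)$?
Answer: $- \frac{72431}{2940135} \approx -0.024635$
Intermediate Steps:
$l{\left(r \right)} = -2$
$z{\left(A \right)} = -28 - 7 A$ ($z{\left(A \right)} = - 7 \left(4 + A\right) = -28 - 7 A$)
$x = -2$
$W{\left(f \right)} = \frac{2 f}{-163 + f}$
$w = - \frac{7}{17819}$ ($w = \frac{7}{\left(-28 - -1050\right) - 18841} = \frac{7}{\left(-28 + 1050\right) - 18841} = \frac{7}{1022 - 18841} = \frac{7}{-17819} = 7 \left(- \frac{1}{17819}\right) = - \frac{7}{17819} \approx -0.00039284$)
$w - W{\left(x \right)} = - \frac{7}{17819} - 2 \left(-2\right) \frac{1}{-163 - 2} = - \frac{7}{17819} - 2 \left(-2\right) \frac{1}{-165} = - \frac{7}{17819} - 2 \left(-2\right) \left(- \frac{1}{165}\right) = - \frac{7}{17819} - \frac{4}{165} = - \frac{72431}{2940135}$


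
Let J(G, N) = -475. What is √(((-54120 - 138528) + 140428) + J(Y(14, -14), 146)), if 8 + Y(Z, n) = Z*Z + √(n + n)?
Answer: 3*I*√5855 ≈ 229.55*I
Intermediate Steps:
Y(Z, n) = -8 + Z² + √2*√n (Y(Z, n) = -8 + (Z*Z + √(n + n)) = -8 + (Z² + √(2*n)) = -8 + (Z² + √2*√n) = -8 + Z² + √2*√n)
√(((-54120 - 138528) + 140428) + J(Y(14, -14), 146)) = √(((-54120 - 138528) + 140428) - 475) = √((-192648 + 140428) - 475) = √(-52220 - 475) = √(-52695) = 3*I*√5855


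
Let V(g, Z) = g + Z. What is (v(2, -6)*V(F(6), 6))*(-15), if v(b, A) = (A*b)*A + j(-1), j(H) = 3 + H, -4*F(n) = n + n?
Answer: -3330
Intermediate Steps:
F(n) = -n/2 (F(n) = -(n + n)/4 = -n/2)
v(b, A) = 2 + b*A**2 (v(b, A) = (A*b)*A + (3 - 1) = b*A**2 + 2 = 2 + b*A**2)
V(g, Z) = Z + g
(v(2, -6)*V(F(6), 6))*(-15) = ((2 + 2*(-6)**2)*(6 - 1/2*6))*(-15) = ((2 + 2*36)*(6 - 3))*(-15) = ((2 + 72)*3)*(-15) = (74*3)*(-15) = 222*(-15) = -3330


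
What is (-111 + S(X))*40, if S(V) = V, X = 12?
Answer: -3960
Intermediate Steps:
(-111 + S(X))*40 = (-111 + 12)*40 = -99*40 = -3960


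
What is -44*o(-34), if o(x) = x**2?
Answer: -50864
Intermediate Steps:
-44*o(-34) = -44*(-34)**2 = -44*1156 = -50864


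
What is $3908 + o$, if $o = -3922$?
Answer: $-14$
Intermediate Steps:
$3908 + o = 3908 - 3922 = -14$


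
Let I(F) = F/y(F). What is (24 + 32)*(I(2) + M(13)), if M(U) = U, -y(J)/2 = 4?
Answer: 714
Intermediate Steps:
y(J) = -8 (y(J) = -2*4 = -8)
I(F) = -F/8 (I(F) = F/(-8) = F*(-⅛) = -F/8)
(24 + 32)*(I(2) + M(13)) = (24 + 32)*(-⅛*2 + 13) = 56*(-¼ + 13) = 56*(51/4) = 714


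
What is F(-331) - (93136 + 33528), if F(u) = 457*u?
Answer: -277931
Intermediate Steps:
F(-331) - (93136 + 33528) = 457*(-331) - (93136 + 33528) = -151267 - 1*126664 = -151267 - 126664 = -277931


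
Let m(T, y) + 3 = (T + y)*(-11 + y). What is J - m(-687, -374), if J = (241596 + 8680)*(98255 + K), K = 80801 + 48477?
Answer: 56945640626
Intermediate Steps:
K = 129278
m(T, y) = -3 + (-11 + y)*(T + y) (m(T, y) = -3 + (T + y)*(-11 + y) = -3 + (-11 + y)*(T + y))
J = 56946049108 (J = (241596 + 8680)*(98255 + 129278) = 250276*227533 = 56946049108)
J - m(-687, -374) = 56946049108 - (-3 + (-374)**2 - 11*(-687) - 11*(-374) - 687*(-374)) = 56946049108 - (-3 + 139876 + 7557 + 4114 + 256938) = 56946049108 - 1*408482 = 56946049108 - 408482 = 56945640626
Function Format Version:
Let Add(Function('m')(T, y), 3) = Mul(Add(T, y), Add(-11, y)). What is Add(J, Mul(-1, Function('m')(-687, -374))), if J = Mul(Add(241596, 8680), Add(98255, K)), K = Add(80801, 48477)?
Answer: 56945640626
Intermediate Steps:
K = 129278
Function('m')(T, y) = Add(-3, Mul(Add(-11, y), Add(T, y))) (Function('m')(T, y) = Add(-3, Mul(Add(T, y), Add(-11, y))) = Add(-3, Mul(Add(-11, y), Add(T, y))))
J = 56946049108 (J = Mul(Add(241596, 8680), Add(98255, 129278)) = Mul(250276, 227533) = 56946049108)
Add(J, Mul(-1, Function('m')(-687, -374))) = Add(56946049108, Mul(-1, Add(-3, Pow(-374, 2), Mul(-11, -687), Mul(-11, -374), Mul(-687, -374)))) = Add(56946049108, Mul(-1, Add(-3, 139876, 7557, 4114, 256938))) = Add(56946049108, Mul(-1, 408482)) = Add(56946049108, -408482) = 56945640626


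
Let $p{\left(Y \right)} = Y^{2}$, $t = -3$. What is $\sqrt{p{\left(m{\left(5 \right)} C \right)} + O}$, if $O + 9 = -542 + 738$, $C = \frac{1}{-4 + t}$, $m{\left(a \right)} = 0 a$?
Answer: $\sqrt{187} \approx 13.675$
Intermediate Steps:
$m{\left(a \right)} = 0$
$C = - \frac{1}{7}$ ($C = \frac{1}{-4 - 3} = \frac{1}{-7} = - \frac{1}{7} \approx -0.14286$)
$O = 187$ ($O = -9 + \left(-542 + 738\right) = -9 + 196 = 187$)
$\sqrt{p{\left(m{\left(5 \right)} C \right)} + O} = \sqrt{\left(0 \left(- \frac{1}{7}\right)\right)^{2} + 187} = \sqrt{0^{2} + 187} = \sqrt{0 + 187} = \sqrt{187}$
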